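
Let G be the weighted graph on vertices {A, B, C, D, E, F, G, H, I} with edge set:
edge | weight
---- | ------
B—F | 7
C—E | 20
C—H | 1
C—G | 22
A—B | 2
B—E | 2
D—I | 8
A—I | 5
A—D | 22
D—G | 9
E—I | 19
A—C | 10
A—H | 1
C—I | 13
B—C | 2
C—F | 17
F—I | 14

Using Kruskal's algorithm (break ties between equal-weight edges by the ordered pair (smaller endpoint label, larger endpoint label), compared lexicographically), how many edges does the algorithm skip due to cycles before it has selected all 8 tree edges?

Kruskal's algorithm — process edges by increasing weight (ties by edge label):
A—H (1): add — endpoints in different components.
C—H (1): add — endpoints in different components.
A—B (2): add — endpoints in different components.
B—C (2): skip — B and C already connected.
B—E (2): add — endpoints in different components.
A—I (5): add — endpoints in different components.
B—F (7): add — endpoints in different components.
D—I (8): add — endpoints in different components.
D—G (9): add — endpoints in different components.
Edges rejected before the tree was complete: 1.

1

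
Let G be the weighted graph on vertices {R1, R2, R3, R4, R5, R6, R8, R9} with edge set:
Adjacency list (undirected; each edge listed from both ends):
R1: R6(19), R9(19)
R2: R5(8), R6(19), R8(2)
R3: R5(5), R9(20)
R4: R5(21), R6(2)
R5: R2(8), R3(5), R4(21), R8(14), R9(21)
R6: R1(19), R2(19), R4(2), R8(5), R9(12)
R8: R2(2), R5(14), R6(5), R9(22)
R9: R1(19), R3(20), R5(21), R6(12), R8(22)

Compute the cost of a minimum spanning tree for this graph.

Sort edges by weight, then run Kruskal:
R2-R8 (2): add — endpoints in different components.
R4-R6 (2): add — endpoints in different components.
R3-R5 (5): add — endpoints in different components.
R6-R8 (5): add — endpoints in different components.
R2-R5 (8): add — endpoints in different components.
R6-R9 (12): add — endpoints in different components.
R5-R8 (14): skip — R8 and R5 already connected.
R1-R6 (19): add — endpoints in different components.
MST edges: R2-R8, R4-R6, R3-R5, R6-R8, R2-R5, R6-R9, R1-R6; total weight 2+2+5+5+8+12+19 = 53.

53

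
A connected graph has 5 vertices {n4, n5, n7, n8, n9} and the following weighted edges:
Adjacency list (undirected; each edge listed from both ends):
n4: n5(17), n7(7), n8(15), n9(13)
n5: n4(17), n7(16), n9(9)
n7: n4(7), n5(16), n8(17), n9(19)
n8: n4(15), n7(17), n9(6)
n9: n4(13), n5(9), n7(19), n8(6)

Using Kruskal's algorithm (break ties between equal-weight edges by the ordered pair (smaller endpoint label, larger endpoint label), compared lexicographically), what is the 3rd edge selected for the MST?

Kruskal: consider edges lightest-first.
n8 n9 (6): add. Components now {n4} {n8,n9} {n7} {n5}
n4 n7 (7): add. Components now {n4,n7} {n8,n9} {n5}
n5 n9 (9): add. Components now {n4,n7} {n5,n8,n9}
n4 n9 (13): add. Components now {n4,n5,n7,n8,n9}
The 3rd edge added is n5 n9.

n5-n9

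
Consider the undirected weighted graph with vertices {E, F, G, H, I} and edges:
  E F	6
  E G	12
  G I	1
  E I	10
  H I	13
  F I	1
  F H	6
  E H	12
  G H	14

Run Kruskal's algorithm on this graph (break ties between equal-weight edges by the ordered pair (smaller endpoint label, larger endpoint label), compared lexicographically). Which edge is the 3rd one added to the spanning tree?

Sort edges by weight, then run Kruskal:
F I (1): add — endpoints in different components.
G I (1): add — endpoints in different components.
E F (6): add — endpoints in different components.
F H (6): add — endpoints in different components.
The 3rd edge added is E F.

E-F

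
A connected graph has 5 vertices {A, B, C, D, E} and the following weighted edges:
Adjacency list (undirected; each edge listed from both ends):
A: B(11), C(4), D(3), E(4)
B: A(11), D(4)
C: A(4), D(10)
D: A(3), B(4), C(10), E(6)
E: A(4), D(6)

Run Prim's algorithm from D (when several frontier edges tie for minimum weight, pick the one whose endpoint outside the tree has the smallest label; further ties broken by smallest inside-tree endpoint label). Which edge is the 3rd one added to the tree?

A-C

Prim, starting at D.
Step 1: cheapest edge leaving the tree is A—D (3); add A.
Step 2: cheapest edge leaving the tree is B—D (4); add B.
Step 3: cheapest edge leaving the tree is A—C (4); add C.
Step 4: cheapest edge leaving the tree is A—E (4); add E.
The 3rd edge added is A—C.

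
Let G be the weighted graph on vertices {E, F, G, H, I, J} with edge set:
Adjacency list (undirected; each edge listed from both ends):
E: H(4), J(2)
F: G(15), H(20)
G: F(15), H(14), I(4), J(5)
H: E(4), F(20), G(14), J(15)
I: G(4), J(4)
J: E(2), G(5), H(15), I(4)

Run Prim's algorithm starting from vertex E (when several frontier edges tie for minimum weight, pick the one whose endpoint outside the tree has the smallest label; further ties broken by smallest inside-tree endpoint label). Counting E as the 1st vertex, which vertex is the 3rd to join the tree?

H

Prim's algorithm from E:
Step 1: cheapest edge leaving the tree is E-J (2); add J.
Step 2: cheapest edge leaving the tree is E-H (4); add H.
Step 3: cheapest edge leaving the tree is I-J (4); add I.
Step 4: cheapest edge leaving the tree is G-I (4); add G.
Step 5: cheapest edge leaving the tree is F-G (15); add F.
Vertex order: E, J, H, I, G, F. The 3rd vertex is H.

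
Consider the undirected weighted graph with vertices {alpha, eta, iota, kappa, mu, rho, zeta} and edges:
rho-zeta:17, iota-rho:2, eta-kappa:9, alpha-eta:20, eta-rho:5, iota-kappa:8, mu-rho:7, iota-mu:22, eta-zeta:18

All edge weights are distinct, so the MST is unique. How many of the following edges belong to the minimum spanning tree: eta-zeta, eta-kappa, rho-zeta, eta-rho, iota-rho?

Sort edges by weight, then run Kruskal:
iota-rho (2): add — endpoints in different components.
eta-rho (5): add — endpoints in different components.
mu-rho (7): add — endpoints in different components.
iota-kappa (8): add — endpoints in different components.
eta-kappa (9): skip — eta and kappa already connected.
rho-zeta (17): add — endpoints in different components.
eta-zeta (18): skip — zeta and eta already connected.
alpha-eta (20): add — endpoints in different components.
MST edge set: {iota-rho, eta-rho, mu-rho, iota-kappa, rho-zeta, alpha-eta}.
Of the listed edges, {rho-zeta, eta-rho, iota-rho} are in the MST → 3.

3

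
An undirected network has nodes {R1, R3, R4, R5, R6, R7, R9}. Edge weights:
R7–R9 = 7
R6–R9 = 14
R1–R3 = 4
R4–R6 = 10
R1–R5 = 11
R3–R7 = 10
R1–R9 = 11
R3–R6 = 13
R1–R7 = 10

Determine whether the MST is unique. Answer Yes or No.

Sort edges by weight, then run Kruskal:
R1–R3 (4): add — endpoints in different components.
R7–R9 (7): add — endpoints in different components.
R1–R7 (10): add — endpoints in different components.
R3–R7 (10): skip — R3 and R7 already connected.
R4–R6 (10): add — endpoints in different components.
R1–R5 (11): add — endpoints in different components.
R1–R9 (11): skip — R1 and R9 already connected.
R3–R6 (13): add — endpoints in different components.
Non-tree edge R3–R7 has weight 10, equal to the heaviest edge on its tree cycle — swapping gives another MST of the same weight. Not unique.

No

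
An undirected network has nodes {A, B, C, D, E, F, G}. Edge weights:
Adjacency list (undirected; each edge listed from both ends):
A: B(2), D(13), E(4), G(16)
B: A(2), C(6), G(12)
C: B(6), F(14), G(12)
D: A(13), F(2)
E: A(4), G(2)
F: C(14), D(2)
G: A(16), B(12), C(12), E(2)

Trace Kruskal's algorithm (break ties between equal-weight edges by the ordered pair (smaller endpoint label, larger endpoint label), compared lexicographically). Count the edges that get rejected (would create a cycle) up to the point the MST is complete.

2

Sort edges by weight, then run Kruskal:
A–B (2): add. Components now {A,B} {C} {D} {E} {F} {G}
D–F (2): add. Components now {A,B} {C} {D,F} {E} {G}
E–G (2): add. Components now {A,B} {C} {D,F} {E,G}
A–E (4): add. Components now {A,B,E,G} {C} {D,F}
B–C (6): add. Components now {A,B,C,E,G} {D,F}
B–G (12): skip — B and G already connected.
C–G (12): skip — C and G already connected.
A–D (13): add. Components now {A,B,C,D,E,F,G}
Edges rejected before the tree was complete: 2.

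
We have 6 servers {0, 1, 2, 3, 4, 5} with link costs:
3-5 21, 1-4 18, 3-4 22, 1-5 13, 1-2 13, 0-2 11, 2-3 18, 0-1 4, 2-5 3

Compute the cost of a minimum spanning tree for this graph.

Kruskal's algorithm — process edges by increasing weight (ties by edge label):
2-5 (3): add — endpoints in different components.
0-1 (4): add — endpoints in different components.
0-2 (11): add — endpoints in different components.
1-2 (13): skip — 1 and 2 already connected.
1-5 (13): skip — 1 and 5 already connected.
1-4 (18): add — endpoints in different components.
2-3 (18): add — endpoints in different components.
MST edges: 2-5, 0-1, 0-2, 1-4, 2-3; total weight 3+4+11+18+18 = 54.

54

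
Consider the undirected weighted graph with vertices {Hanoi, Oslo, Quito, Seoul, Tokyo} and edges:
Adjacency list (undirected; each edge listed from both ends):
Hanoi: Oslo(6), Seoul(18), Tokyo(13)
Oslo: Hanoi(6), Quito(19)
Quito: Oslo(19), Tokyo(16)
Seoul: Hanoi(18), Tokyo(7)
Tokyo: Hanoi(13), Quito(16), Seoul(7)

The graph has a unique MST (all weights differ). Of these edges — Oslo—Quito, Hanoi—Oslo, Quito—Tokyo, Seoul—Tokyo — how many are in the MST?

3

Sort edges by weight, then run Kruskal:
Hanoi—Oslo (6): add. Components now {Quito} {Seoul} {Tokyo} {Hanoi,Oslo}
Seoul—Tokyo (7): add. Components now {Quito} {Seoul,Tokyo} {Hanoi,Oslo}
Hanoi—Tokyo (13): add. Components now {Quito} {Hanoi,Oslo,Seoul,Tokyo}
Quito—Tokyo (16): add. Components now {Hanoi,Oslo,Quito,Seoul,Tokyo}
MST edge set: {Hanoi—Oslo, Seoul—Tokyo, Hanoi—Tokyo, Quito—Tokyo}.
Of the listed edges, {Hanoi—Oslo, Quito—Tokyo, Seoul—Tokyo} are in the MST → 3.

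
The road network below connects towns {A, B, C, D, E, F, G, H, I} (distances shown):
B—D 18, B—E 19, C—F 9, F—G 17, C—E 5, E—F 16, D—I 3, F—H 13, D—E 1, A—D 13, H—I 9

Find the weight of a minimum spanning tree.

75

Prim's algorithm from I:
Step 1: frontier [D—I 3, H—I 9] → take D—I (3); add D.
Step 2: frontier [D—E 1, A—D 13, B—D 18, H—I 9] → take D—E (1); add E.
Step 3: frontier [A—D 13, B—D 18, C—E 5, E—F 16, B—E 19, H—I 9] → take C—E (5); add C.
Step 4: frontier [C—F 9, A—D 13, B—D 18, E—F 16, B—E 19, H—I 9] → take C—F (9); add F.
Step 5: frontier [A—D 13, B—D 18, B—E 19, F—H 13, F—G 17, H—I 9] → take H—I (9); add H.
Step 6: frontier [A—D 13, B—D 18, B—E 19, F—G 17] → take A—D (13); add A.
Step 7: frontier [B—D 18, B—E 19, F—G 17] → take F—G (17); add G.
Step 8: frontier [B—D 18, B—E 19] → take B—D (18); add B.
MST edges: D—I, D—E, C—E, C—F, H—I, A—D, F—G, B—D; total weight 3+1+5+9+9+13+17+18 = 75.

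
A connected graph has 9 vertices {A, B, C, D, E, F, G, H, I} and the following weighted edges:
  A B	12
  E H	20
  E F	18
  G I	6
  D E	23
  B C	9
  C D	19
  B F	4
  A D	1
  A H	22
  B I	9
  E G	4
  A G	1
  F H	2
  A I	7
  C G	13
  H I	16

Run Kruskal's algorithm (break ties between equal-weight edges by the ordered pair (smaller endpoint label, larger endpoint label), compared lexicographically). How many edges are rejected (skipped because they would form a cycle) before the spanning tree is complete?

Kruskal: consider edges lightest-first.
A D (1): add — endpoints in different components.
A G (1): add — endpoints in different components.
F H (2): add — endpoints in different components.
B F (4): add — endpoints in different components.
E G (4): add — endpoints in different components.
G I (6): add — endpoints in different components.
A I (7): skip — A and I already connected.
B C (9): add — endpoints in different components.
B I (9): add — endpoints in different components.
Edges rejected before the tree was complete: 1.

1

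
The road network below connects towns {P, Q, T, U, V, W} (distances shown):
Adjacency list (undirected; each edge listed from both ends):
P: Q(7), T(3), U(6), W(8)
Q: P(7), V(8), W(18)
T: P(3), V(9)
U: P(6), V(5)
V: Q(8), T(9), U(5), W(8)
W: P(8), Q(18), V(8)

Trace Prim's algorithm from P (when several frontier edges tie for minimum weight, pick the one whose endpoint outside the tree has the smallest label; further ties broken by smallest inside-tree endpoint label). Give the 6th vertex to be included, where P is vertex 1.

Prim's algorithm from P:
Step 1: cheapest edge leaving the tree is P–T (3); add T.
Step 2: cheapest edge leaving the tree is P–U (6); add U.
Step 3: cheapest edge leaving the tree is U–V (5); add V.
Step 4: cheapest edge leaving the tree is P–Q (7); add Q.
Step 5: cheapest edge leaving the tree is P–W (8); add W.
Vertex order: P, T, U, V, Q, W. The 6th vertex is W.

W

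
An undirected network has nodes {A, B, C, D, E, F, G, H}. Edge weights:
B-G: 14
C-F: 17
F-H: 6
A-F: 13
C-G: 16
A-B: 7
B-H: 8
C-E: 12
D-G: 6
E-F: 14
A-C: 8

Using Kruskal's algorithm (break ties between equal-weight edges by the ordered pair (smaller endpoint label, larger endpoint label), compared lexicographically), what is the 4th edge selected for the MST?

Sort edges by weight, then run Kruskal:
D-G (6): add — endpoints in different components.
F-H (6): add — endpoints in different components.
A-B (7): add — endpoints in different components.
A-C (8): add — endpoints in different components.
B-H (8): add — endpoints in different components.
C-E (12): add — endpoints in different components.
A-F (13): skip — A and F already connected.
B-G (14): add — endpoints in different components.
The 4th edge added is A-C.

A-C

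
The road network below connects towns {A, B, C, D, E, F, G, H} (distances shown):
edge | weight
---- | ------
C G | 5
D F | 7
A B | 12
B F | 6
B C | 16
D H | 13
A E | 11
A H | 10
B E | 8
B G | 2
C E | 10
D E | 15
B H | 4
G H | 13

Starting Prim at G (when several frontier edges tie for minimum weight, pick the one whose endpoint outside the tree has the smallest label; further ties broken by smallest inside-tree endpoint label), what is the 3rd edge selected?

C-G

Prim's algorithm from G:
Step 1: frontier [B G 2, C G 5, G H 13] → take B G (2); add B.
Step 2: frontier [B H 4, B F 6, B E 8, A B 12, B C 16, C G 5, G H 13] → take B H (4); add H.
Step 3: frontier [B F 6, B E 8, A B 12, B C 16, C G 5, A H 10, D H 13] → take C G (5); add C.
Step 4: frontier [B F 6, B E 8, A B 12, C E 10, A H 10, D H 13] → take B F (6); add F.
Step 5: frontier [B E 8, A B 12, C E 10, D F 7, A H 10, D H 13] → take D F (7); add D.
Step 6: frontier [B E 8, A B 12, C E 10, D E 15, A H 10] → take B E (8); add E.
Step 7: frontier [A B 12, A E 11, A H 10] → take A H (10); add A.
The 3rd edge added is C G.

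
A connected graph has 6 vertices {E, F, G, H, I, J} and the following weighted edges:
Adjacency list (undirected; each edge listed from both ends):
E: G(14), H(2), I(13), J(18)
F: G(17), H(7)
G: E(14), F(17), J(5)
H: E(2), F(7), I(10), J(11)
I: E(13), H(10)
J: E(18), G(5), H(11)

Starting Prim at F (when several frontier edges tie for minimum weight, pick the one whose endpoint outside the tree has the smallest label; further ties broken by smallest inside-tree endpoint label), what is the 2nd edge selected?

E-H

Prim's algorithm from F:
Step 1: frontier [F–H 7, F–G 17] → take F–H (7); add H.
Step 2: frontier [F–G 17, E–H 2, H–I 10, H–J 11] → take E–H (2); add E.
Step 3: frontier [E–I 13, E–G 14, E–J 18, F–G 17, H–I 10, H–J 11] → take H–I (10); add I.
Step 4: frontier [E–G 14, E–J 18, F–G 17, H–J 11] → take H–J (11); add J.
Step 5: frontier [E–G 14, F–G 17, G–J 5] → take G–J (5); add G.
The 2nd edge added is E–H.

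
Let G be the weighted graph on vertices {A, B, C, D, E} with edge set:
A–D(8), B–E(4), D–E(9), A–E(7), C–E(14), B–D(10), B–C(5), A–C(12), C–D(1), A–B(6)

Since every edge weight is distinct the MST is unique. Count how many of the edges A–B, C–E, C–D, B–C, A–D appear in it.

3

Kruskal: consider edges lightest-first.
C–D (1): add — endpoints in different components.
B–E (4): add — endpoints in different components.
B–C (5): add — endpoints in different components.
A–B (6): add — endpoints in different components.
MST edge set: {C–D, B–E, B–C, A–B}.
Of the listed edges, {A–B, C–D, B–C} are in the MST → 3.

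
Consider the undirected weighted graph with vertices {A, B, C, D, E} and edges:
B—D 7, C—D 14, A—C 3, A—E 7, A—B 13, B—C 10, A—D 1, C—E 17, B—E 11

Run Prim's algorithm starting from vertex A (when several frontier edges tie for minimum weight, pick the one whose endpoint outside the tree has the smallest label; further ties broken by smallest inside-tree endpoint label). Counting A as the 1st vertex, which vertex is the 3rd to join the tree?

C

Grow the tree from A using Prim:
Step 1: cheapest edge leaving the tree is A—D (1); add D.
Step 2: cheapest edge leaving the tree is A—C (3); add C.
Step 3: cheapest edge leaving the tree is B—D (7); add B.
Step 4: cheapest edge leaving the tree is A—E (7); add E.
Vertex order: A, D, C, B, E. The 3rd vertex is C.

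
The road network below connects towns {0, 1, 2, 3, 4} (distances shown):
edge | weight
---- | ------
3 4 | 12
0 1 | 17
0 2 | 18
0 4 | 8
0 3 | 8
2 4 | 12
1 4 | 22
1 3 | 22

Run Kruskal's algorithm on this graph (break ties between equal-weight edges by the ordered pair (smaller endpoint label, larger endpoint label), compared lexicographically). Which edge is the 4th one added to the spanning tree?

Kruskal's algorithm — process edges by increasing weight (ties by edge label):
0 3 (8): add. Components now {0,3} {1} {2} {4}
0 4 (8): add. Components now {0,3,4} {1} {2}
2 4 (12): add. Components now {0,2,3,4} {1}
3 4 (12): skip — 3 and 4 already connected.
0 1 (17): add. Components now {0,1,2,3,4}
The 4th edge added is 0 1.

0-1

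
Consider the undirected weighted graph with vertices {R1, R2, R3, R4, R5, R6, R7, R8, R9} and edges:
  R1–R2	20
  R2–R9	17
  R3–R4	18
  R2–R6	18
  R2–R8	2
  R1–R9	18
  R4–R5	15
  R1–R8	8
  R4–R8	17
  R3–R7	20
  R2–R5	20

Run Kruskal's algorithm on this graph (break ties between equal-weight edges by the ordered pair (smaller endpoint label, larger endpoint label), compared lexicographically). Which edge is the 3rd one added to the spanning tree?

Sort edges by weight, then run Kruskal:
R2–R8 (2): add — endpoints in different components.
R1–R8 (8): add — endpoints in different components.
R4–R5 (15): add — endpoints in different components.
R2–R9 (17): add — endpoints in different components.
R4–R8 (17): add — endpoints in different components.
R1–R9 (18): skip — R1 and R9 already connected.
R2–R6 (18): add — endpoints in different components.
R3–R4 (18): add — endpoints in different components.
R1–R2 (20): skip — R2 and R1 already connected.
R2–R5 (20): skip — R2 and R5 already connected.
R3–R7 (20): add — endpoints in different components.
The 3rd edge added is R4–R5.

R4-R5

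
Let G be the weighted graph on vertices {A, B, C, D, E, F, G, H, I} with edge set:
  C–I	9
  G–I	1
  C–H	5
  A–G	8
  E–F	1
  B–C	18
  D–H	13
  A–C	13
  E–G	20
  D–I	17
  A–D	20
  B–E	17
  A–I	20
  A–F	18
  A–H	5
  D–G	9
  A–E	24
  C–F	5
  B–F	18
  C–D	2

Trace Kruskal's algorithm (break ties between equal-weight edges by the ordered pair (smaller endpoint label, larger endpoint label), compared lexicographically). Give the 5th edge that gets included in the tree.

Sort edges by weight, then run Kruskal:
E–F (1): add — endpoints in different components.
G–I (1): add — endpoints in different components.
C–D (2): add — endpoints in different components.
A–H (5): add — endpoints in different components.
C–F (5): add — endpoints in different components.
C–H (5): add — endpoints in different components.
A–G (8): add — endpoints in different components.
C–I (9): skip — C and I already connected.
D–G (9): skip — D and G already connected.
A–C (13): skip — A and C already connected.
D–H (13): skip — D and H already connected.
B–E (17): add — endpoints in different components.
The 5th edge added is C–F.

C-F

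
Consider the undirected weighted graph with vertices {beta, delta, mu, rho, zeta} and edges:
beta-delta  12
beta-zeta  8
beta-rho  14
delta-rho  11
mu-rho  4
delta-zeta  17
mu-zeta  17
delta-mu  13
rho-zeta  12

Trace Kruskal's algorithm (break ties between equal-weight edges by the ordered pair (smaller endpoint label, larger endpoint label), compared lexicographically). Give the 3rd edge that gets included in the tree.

Kruskal: consider edges lightest-first.
mu-rho (4): add. Components now {beta} {mu,rho} {delta} {zeta}
beta-zeta (8): add. Components now {beta,zeta} {mu,rho} {delta}
delta-rho (11): add. Components now {beta,zeta} {delta,mu,rho}
beta-delta (12): add. Components now {beta,delta,mu,rho,zeta}
The 3rd edge added is delta-rho.

delta-rho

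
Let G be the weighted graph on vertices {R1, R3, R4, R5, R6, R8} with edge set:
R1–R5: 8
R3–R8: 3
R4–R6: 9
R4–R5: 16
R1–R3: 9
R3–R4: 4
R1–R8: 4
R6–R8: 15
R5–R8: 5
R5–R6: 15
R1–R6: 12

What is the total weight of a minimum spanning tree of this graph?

Sort edges by weight, then run Kruskal:
R3–R8 (3): add — endpoints in different components.
R1–R8 (4): add — endpoints in different components.
R3–R4 (4): add — endpoints in different components.
R5–R8 (5): add — endpoints in different components.
R1–R5 (8): skip — R5 and R1 already connected.
R1–R3 (9): skip — R3 and R1 already connected.
R4–R6 (9): add — endpoints in different components.
MST edges: R3–R8, R1–R8, R3–R4, R5–R8, R4–R6; total weight 3+4+4+5+9 = 25.

25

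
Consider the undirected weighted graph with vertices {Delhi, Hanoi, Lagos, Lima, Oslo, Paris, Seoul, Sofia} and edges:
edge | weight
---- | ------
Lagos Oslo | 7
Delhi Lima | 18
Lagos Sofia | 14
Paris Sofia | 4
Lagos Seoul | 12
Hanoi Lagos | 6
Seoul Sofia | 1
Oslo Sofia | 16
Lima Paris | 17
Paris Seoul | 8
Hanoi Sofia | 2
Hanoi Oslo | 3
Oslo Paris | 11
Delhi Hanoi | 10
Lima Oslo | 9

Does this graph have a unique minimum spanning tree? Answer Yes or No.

Sort edges by weight, then run Kruskal:
Seoul Sofia (1): add — endpoints in different components.
Hanoi Sofia (2): add — endpoints in different components.
Hanoi Oslo (3): add — endpoints in different components.
Paris Sofia (4): add — endpoints in different components.
Hanoi Lagos (6): add — endpoints in different components.
Lagos Oslo (7): skip — Oslo and Lagos already connected.
Paris Seoul (8): skip — Seoul and Paris already connected.
Lima Oslo (9): add — endpoints in different components.
Delhi Hanoi (10): add — endpoints in different components.
Every non-tree edge has weight strictly greater than the heaviest edge on the tree path between its endpoints, so the MST is unique.

Yes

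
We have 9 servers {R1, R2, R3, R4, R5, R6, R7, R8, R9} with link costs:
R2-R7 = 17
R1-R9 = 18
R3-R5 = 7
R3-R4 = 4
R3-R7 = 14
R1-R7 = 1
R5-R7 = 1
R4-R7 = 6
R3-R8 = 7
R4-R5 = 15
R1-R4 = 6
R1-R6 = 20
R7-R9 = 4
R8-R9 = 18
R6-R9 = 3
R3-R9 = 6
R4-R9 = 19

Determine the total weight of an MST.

43

Grow the tree from R2 using Prim:
Step 1: cheapest edge leaving the tree is R2-R7 (17); add R7.
Step 2: cheapest edge leaving the tree is R1-R7 (1); add R1.
Step 3: cheapest edge leaving the tree is R5-R7 (1); add R5.
Step 4: cheapest edge leaving the tree is R7-R9 (4); add R9.
Step 5: cheapest edge leaving the tree is R6-R9 (3); add R6.
Step 6: cheapest edge leaving the tree is R3-R9 (6); add R3.
Step 7: cheapest edge leaving the tree is R3-R4 (4); add R4.
Step 8: cheapest edge leaving the tree is R3-R8 (7); add R8.
MST edges: R2-R7, R1-R7, R5-R7, R7-R9, R6-R9, R3-R9, R3-R4, R3-R8; total weight 17+1+1+4+3+6+4+7 = 43.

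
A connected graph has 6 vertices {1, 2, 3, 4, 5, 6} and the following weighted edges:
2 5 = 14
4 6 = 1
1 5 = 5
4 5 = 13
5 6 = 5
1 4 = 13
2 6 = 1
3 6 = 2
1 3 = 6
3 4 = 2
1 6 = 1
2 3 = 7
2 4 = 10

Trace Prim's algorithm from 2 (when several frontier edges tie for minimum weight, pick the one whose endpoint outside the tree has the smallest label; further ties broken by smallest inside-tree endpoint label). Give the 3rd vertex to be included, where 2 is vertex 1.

Grow the tree from 2 using Prim:
Step 1: cheapest edge leaving the tree is 2 6 (1); add 6.
Step 2: cheapest edge leaving the tree is 1 6 (1); add 1.
Step 3: cheapest edge leaving the tree is 4 6 (1); add 4.
Step 4: cheapest edge leaving the tree is 3 4 (2); add 3.
Step 5: cheapest edge leaving the tree is 1 5 (5); add 5.
Vertex order: 2, 6, 1, 4, 3, 5. The 3rd vertex is 1.

1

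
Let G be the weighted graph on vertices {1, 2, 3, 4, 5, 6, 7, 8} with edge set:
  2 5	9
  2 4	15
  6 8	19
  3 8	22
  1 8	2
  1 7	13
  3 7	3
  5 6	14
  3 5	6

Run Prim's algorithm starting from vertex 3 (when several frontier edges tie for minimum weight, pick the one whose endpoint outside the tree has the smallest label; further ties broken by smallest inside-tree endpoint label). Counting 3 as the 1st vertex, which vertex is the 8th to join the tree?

Prim's algorithm from 3:
Step 1: frontier [3 7 3, 3 5 6, 3 8 22] → take 3 7 (3); add 7.
Step 2: frontier [3 5 6, 3 8 22, 1 7 13] → take 3 5 (6); add 5.
Step 3: frontier [3 8 22, 2 5 9, 5 6 14, 1 7 13] → take 2 5 (9); add 2.
Step 4: frontier [2 4 15, 3 8 22, 5 6 14, 1 7 13] → take 1 7 (13); add 1.
Step 5: frontier [1 8 2, 2 4 15, 3 8 22, 5 6 14] → take 1 8 (2); add 8.
Step 6: frontier [2 4 15, 5 6 14, 6 8 19] → take 5 6 (14); add 6.
Step 7: frontier [2 4 15] → take 2 4 (15); add 4.
Vertex order: 3, 7, 5, 2, 1, 8, 6, 4. The 8th vertex is 4.

4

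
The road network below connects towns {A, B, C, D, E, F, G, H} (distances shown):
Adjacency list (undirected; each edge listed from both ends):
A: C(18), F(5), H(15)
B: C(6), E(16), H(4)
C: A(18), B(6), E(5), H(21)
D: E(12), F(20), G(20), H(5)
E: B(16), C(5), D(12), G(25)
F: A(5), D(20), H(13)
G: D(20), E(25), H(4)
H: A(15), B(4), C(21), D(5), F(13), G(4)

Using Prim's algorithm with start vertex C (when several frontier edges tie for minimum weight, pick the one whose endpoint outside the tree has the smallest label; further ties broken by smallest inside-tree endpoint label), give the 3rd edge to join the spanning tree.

B-H

Prim's algorithm from C:
Step 1: cheapest edge leaving the tree is C-E (5); add E.
Step 2: cheapest edge leaving the tree is B-C (6); add B.
Step 3: cheapest edge leaving the tree is B-H (4); add H.
Step 4: cheapest edge leaving the tree is G-H (4); add G.
Step 5: cheapest edge leaving the tree is D-H (5); add D.
Step 6: cheapest edge leaving the tree is F-H (13); add F.
Step 7: cheapest edge leaving the tree is A-F (5); add A.
The 3rd edge added is B-H.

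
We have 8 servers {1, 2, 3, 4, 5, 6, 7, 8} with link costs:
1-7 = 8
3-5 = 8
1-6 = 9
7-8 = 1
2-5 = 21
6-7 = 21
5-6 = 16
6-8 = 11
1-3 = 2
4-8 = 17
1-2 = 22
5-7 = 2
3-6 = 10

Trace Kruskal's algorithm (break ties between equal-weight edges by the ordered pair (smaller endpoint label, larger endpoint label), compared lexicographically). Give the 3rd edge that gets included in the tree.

Kruskal's algorithm — process edges by increasing weight (ties by edge label):
7-8 (1): add — endpoints in different components.
1-3 (2): add — endpoints in different components.
5-7 (2): add — endpoints in different components.
1-7 (8): add — endpoints in different components.
3-5 (8): skip — 3 and 5 already connected.
1-6 (9): add — endpoints in different components.
3-6 (10): skip — 3 and 6 already connected.
6-8 (11): skip — 6 and 8 already connected.
5-6 (16): skip — 5 and 6 already connected.
4-8 (17): add — endpoints in different components.
2-5 (21): add — endpoints in different components.
The 3rd edge added is 5-7.

5-7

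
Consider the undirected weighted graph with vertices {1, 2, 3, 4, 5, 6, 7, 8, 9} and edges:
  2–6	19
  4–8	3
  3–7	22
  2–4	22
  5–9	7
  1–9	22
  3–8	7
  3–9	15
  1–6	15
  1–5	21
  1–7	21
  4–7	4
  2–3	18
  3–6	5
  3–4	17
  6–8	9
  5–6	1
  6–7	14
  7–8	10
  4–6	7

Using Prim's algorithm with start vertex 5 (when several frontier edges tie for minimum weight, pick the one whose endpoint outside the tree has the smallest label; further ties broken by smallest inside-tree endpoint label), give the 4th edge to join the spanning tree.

Grow the tree from 5 using Prim:
Step 1: cheapest edge leaving the tree is 5–6 (1); add 6.
Step 2: cheapest edge leaving the tree is 3–6 (5); add 3.
Step 3: cheapest edge leaving the tree is 4–6 (7); add 4.
Step 4: cheapest edge leaving the tree is 4–8 (3); add 8.
Step 5: cheapest edge leaving the tree is 4–7 (4); add 7.
Step 6: cheapest edge leaving the tree is 5–9 (7); add 9.
Step 7: cheapest edge leaving the tree is 1–6 (15); add 1.
Step 8: cheapest edge leaving the tree is 2–3 (18); add 2.
The 4th edge added is 4–8.

4-8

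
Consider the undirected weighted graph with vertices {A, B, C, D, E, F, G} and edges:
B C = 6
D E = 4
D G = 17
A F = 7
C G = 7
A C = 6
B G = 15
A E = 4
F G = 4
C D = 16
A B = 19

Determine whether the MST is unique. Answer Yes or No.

No

Sort edges by weight, then run Kruskal:
A E (4): add. Components now {A,E} {B} {C} {D} {F} {G}
D E (4): add. Components now {A,D,E} {B} {C} {F} {G}
F G (4): add. Components now {A,D,E} {B} {C} {F,G}
A C (6): add. Components now {A,C,D,E} {B} {F,G}
B C (6): add. Components now {A,B,C,D,E} {F,G}
A F (7): add. Components now {A,B,C,D,E,F,G}
Non-tree edge C G has weight 7, equal to the heaviest edge on its tree cycle — swapping gives another MST of the same weight. Not unique.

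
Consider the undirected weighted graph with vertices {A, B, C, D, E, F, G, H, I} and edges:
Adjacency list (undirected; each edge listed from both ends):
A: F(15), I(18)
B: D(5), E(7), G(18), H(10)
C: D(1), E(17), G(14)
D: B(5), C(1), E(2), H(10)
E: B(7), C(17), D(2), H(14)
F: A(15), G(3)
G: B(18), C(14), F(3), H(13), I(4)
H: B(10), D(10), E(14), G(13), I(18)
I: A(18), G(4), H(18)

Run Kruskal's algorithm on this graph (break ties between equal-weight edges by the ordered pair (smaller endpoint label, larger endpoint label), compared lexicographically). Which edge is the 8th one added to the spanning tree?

A-F

Sort edges by weight, then run Kruskal:
C–D (1): add — endpoints in different components.
D–E (2): add — endpoints in different components.
F–G (3): add — endpoints in different components.
G–I (4): add — endpoints in different components.
B–D (5): add — endpoints in different components.
B–E (7): skip — B and E already connected.
B–H (10): add — endpoints in different components.
D–H (10): skip — D and H already connected.
G–H (13): add — endpoints in different components.
C–G (14): skip — C and G already connected.
E–H (14): skip — E and H already connected.
A–F (15): add — endpoints in different components.
The 8th edge added is A–F.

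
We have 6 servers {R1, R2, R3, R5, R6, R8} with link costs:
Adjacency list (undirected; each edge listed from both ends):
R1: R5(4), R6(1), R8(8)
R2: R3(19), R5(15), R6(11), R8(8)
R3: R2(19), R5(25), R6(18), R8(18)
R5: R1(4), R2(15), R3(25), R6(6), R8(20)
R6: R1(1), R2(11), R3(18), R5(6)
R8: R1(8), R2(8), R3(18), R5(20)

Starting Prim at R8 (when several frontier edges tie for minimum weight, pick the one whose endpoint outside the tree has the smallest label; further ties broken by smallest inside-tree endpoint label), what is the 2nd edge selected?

Grow the tree from R8 using Prim:
Step 1: cheapest edge leaving the tree is R1–R8 (8); add R1.
Step 2: cheapest edge leaving the tree is R1–R6 (1); add R6.
Step 3: cheapest edge leaving the tree is R1–R5 (4); add R5.
Step 4: cheapest edge leaving the tree is R2–R8 (8); add R2.
Step 5: cheapest edge leaving the tree is R3–R6 (18); add R3.
The 2nd edge added is R1–R6.

R1-R6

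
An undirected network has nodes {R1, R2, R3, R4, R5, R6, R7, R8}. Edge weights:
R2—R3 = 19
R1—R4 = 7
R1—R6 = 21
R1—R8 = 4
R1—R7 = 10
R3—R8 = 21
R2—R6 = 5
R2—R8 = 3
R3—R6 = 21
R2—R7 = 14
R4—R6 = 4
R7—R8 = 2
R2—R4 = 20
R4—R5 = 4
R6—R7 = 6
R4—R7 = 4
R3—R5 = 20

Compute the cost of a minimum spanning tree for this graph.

40

Kruskal's algorithm — process edges by increasing weight (ties by edge label):
R7—R8 (2): add — endpoints in different components.
R2—R8 (3): add — endpoints in different components.
R1—R8 (4): add — endpoints in different components.
R4—R5 (4): add — endpoints in different components.
R4—R6 (4): add — endpoints in different components.
R4—R7 (4): add — endpoints in different components.
R2—R6 (5): skip — R6 and R2 already connected.
R6—R7 (6): skip — R6 and R7 already connected.
R1—R4 (7): skip — R1 and R4 already connected.
R1—R7 (10): skip — R1 and R7 already connected.
R2—R7 (14): skip — R2 and R7 already connected.
R2—R3 (19): add — endpoints in different components.
MST edges: R7—R8, R2—R8, R1—R8, R4—R5, R4—R6, R4—R7, R2—R3; total weight 2+3+4+4+4+4+19 = 40.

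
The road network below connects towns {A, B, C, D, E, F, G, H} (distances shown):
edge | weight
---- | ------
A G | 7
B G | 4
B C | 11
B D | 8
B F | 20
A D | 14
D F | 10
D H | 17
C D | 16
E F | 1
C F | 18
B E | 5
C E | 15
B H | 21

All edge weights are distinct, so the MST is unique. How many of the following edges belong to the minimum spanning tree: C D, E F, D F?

1

Kruskal: consider edges lightest-first.
E F (1): add — endpoints in different components.
B G (4): add — endpoints in different components.
B E (5): add — endpoints in different components.
A G (7): add — endpoints in different components.
B D (8): add — endpoints in different components.
D F (10): skip — D and F already connected.
B C (11): add — endpoints in different components.
A D (14): skip — A and D already connected.
C E (15): skip — C and E already connected.
C D (16): skip — C and D already connected.
D H (17): add — endpoints in different components.
MST edge set: {E F, B G, B E, A G, B D, B C, D H}.
Of the listed edges, {E F} are in the MST → 1.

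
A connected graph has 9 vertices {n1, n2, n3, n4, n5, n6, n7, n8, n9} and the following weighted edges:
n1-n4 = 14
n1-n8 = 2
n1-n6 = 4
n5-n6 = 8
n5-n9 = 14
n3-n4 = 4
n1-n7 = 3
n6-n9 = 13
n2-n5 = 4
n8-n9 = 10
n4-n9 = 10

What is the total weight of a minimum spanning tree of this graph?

Sort edges by weight, then run Kruskal:
n1-n8 (2): add — endpoints in different components.
n1-n7 (3): add — endpoints in different components.
n1-n6 (4): add — endpoints in different components.
n2-n5 (4): add — endpoints in different components.
n3-n4 (4): add — endpoints in different components.
n5-n6 (8): add — endpoints in different components.
n4-n9 (10): add — endpoints in different components.
n8-n9 (10): add — endpoints in different components.
MST edges: n1-n8, n1-n7, n1-n6, n2-n5, n3-n4, n5-n6, n4-n9, n8-n9; total weight 2+3+4+4+4+8+10+10 = 45.

45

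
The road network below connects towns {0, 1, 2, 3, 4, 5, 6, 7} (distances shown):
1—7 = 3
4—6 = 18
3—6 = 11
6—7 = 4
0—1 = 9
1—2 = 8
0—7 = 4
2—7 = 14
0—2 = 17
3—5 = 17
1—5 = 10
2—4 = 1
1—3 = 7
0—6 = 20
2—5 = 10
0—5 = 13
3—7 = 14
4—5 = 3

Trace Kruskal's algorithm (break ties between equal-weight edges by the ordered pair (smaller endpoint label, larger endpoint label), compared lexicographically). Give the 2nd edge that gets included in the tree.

Kruskal: consider edges lightest-first.
2—4 (1): add — endpoints in different components.
1—7 (3): add — endpoints in different components.
4—5 (3): add — endpoints in different components.
0—7 (4): add — endpoints in different components.
6—7 (4): add — endpoints in different components.
1—3 (7): add — endpoints in different components.
1—2 (8): add — endpoints in different components.
The 2nd edge added is 1—7.

1-7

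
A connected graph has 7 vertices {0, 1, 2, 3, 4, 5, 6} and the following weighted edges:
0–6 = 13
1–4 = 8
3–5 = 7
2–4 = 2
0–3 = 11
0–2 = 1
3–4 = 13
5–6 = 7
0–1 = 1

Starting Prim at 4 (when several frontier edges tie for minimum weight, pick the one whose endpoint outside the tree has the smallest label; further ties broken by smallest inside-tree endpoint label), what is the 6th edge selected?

5-6

Grow the tree from 4 using Prim:
Step 1: frontier [2–4 2, 1–4 8, 3–4 13] → take 2–4 (2); add 2.
Step 2: frontier [0–2 1, 1–4 8, 3–4 13] → take 0–2 (1); add 0.
Step 3: frontier [0–1 1, 0–3 11, 0–6 13, 1–4 8, 3–4 13] → take 0–1 (1); add 1.
Step 4: frontier [0–3 11, 0–6 13, 3–4 13] → take 0–3 (11); add 3.
Step 5: frontier [0–6 13, 3–5 7] → take 3–5 (7); add 5.
Step 6: frontier [0–6 13, 5–6 7] → take 5–6 (7); add 6.
The 6th edge added is 5–6.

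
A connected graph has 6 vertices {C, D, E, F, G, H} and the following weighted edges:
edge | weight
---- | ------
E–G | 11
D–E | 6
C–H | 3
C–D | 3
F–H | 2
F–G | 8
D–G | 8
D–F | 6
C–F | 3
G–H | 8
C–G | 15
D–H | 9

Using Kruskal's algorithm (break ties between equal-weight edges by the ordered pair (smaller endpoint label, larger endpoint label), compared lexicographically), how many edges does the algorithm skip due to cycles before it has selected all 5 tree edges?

Kruskal's algorithm — process edges by increasing weight (ties by edge label):
F–H (2): add. Components now {C} {D} {E} {F,H} {G}
C–D (3): add. Components now {C,D} {E} {F,H} {G}
C–F (3): add. Components now {C,D,F,H} {E} {G}
C–H (3): skip — C and H already connected.
D–E (6): add. Components now {C,D,E,F,H} {G}
D–F (6): skip — D and F already connected.
D–G (8): add. Components now {C,D,E,F,G,H}
Edges rejected before the tree was complete: 2.

2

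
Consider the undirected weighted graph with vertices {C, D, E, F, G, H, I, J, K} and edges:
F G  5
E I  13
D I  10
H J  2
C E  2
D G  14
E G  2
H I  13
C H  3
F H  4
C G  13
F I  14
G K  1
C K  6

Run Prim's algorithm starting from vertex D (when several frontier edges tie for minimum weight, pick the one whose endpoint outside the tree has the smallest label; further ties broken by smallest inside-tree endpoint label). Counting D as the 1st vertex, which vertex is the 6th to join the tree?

Prim, starting at D.
Step 1: frontier [D I 10, D G 14] → take D I (10); add I.
Step 2: frontier [D G 14, E I 13, H I 13, F I 14] → take E I (13); add E.
Step 3: frontier [D G 14, C E 2, E G 2, H I 13, F I 14] → take C E (2); add C.
Step 4: frontier [C H 3, C K 6, C G 13, D G 14, E G 2, H I 13, F I 14] → take E G (2); add G.
Step 5: frontier [C H 3, C K 6, G K 1, F G 5, H I 13, F I 14] → take G K (1); add K.
Step 6: frontier [C H 3, F G 5, H I 13, F I 14] → take C H (3); add H.
Step 7: frontier [F G 5, H J 2, F H 4, F I 14] → take H J (2); add J.
Step 8: frontier [F G 5, F H 4, F I 14] → take F H (4); add F.
Vertex order: D, I, E, C, G, K, H, J, F. The 6th vertex is K.

K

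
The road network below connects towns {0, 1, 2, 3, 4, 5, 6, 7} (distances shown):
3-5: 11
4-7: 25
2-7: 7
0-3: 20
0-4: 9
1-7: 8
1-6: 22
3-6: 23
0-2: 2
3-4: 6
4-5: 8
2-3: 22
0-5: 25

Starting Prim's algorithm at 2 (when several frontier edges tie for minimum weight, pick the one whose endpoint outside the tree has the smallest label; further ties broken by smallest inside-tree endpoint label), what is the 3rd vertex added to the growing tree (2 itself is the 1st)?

Grow the tree from 2 using Prim:
Step 1: frontier [0-2 2, 2-7 7, 2-3 22] → take 0-2 (2); add 0.
Step 2: frontier [0-4 9, 0-3 20, 0-5 25, 2-7 7, 2-3 22] → take 2-7 (7); add 7.
Step 3: frontier [0-4 9, 0-3 20, 0-5 25, 2-3 22, 1-7 8, 4-7 25] → take 1-7 (8); add 1.
Step 4: frontier [0-4 9, 0-3 20, 0-5 25, 1-6 22, 2-3 22, 4-7 25] → take 0-4 (9); add 4.
Step 5: frontier [0-3 20, 0-5 25, 1-6 22, 2-3 22, 3-4 6, 4-5 8] → take 3-4 (6); add 3.
Step 6: frontier [0-5 25, 1-6 22, 3-5 11, 3-6 23, 4-5 8] → take 4-5 (8); add 5.
Step 7: frontier [1-6 22, 3-6 23] → take 1-6 (22); add 6.
Vertex order: 2, 0, 7, 1, 4, 3, 5, 6. The 3rd vertex is 7.

7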